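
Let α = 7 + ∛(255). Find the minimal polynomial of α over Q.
m_α(x) = x^3 - 21x^2 + 147x - 598

Set β = α - 7 = ∛(255), so β^3 = 255. Then (α - 7)^3 - 255 = 0, i.e. α is a root of g(x) = (x - 7)^3 - 255 = x^3 - 21x^2 + 147x - 598. Since g(x) = h(x - 7) where h(x) = x^3 - 255, and h is irreducible over Q (because 255 is not a perfect cube, so h has no rational root, and a monic cubic with no rational root is irreducible), g is also irreducible (irreducibility is preserved under the substitution x → x - 7). Hence m_α(x) = x^3 - 21x^2 + 147x - 598.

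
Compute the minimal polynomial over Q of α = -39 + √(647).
m_α(x) = x^2 + 78x + 874

From α + 39 = √(647), squaring gives (α + 39)^2 = 647, i.e. α^2 + 78α + 1521 = 647, so α^2 + 78α + 874 = 0. The discriminant of x^2 + 78x + 874 is (78)^2 - 4·(874) = 6084 - 3496 = 2588, and 4·(647) is not a perfect square in Q since 647 is squarefree and ≠ 1. Hence x^2 + 78x + 874 is irreducible over Q and is the minimal polynomial of α.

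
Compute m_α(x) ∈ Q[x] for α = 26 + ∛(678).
m_α(x) = x^3 - 78x^2 + 2028x - 18254

Set β = α - 26 = ∛(678), so β^3 = 678. Then (α - 26)^3 - 678 = 0, i.e. α is a root of g(x) = (x - 26)^3 - 678 = x^3 - 78x^2 + 2028x - 18254. Since g(x) = h(x - 26) where h(x) = x^3 - 678, and h is irreducible over Q (because 678 is not a perfect cube, so h has no rational root, and a monic cubic with no rational root is irreducible), g is also irreducible (irreducibility is preserved under the substitution x → x - 26). Hence m_α(x) = x^3 - 78x^2 + 2028x - 18254.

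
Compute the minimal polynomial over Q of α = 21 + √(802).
m_α(x) = x^2 - 42x - 361

From α - 21 = √(802), squaring gives (α - 21)^2 = 802, i.e. α^2 - 42α + 441 = 802, so α^2 - 42α - 361 = 0. The discriminant of x^2 - 42x - 361 is (-42)^2 - 4·(-361) = 1764 + 1444 = 3208, and 4·(802) is not a perfect square in Q since 802 is squarefree and ≠ 1. Hence x^2 - 42x - 361 is irreducible over Q and is the minimal polynomial of α.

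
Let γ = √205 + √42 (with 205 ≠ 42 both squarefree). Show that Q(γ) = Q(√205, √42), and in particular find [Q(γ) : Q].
[Q(γ) : Q] = 4 (equivalently, Q(γ) = Q(√205, √42))

Obviously Q(γ) ⊆ Q(√205, √42), and [Q(√205, √42):Q] = 4 (since 205, 42 are distinct squarefree integers > 1 with 8610 not a perfect square). To show equality we compute the minimal polynomial of γ. From γ = √205 + √42: γ^2 = 205 + 2√(8610) + 42 = 247 + 2√(8610), so γ^2 - 247 = 2√(8610); squaring, (γ^2 - 247)^2 = 4·8610, i.e. γ^4 - 494γ^2 + 61009 - 34440 = 0, i.e. γ^4 - 494γ^2 + 26569 = 0. So γ is a root of x^4 - 494x^2 + 26569. This polynomial is irreducible over Q: it has no rational root (each ±√205 ± √42 is irrational), and any factorization into two quadratics over Q would force √(8610) ∈ Q (pairing opposite roots) or √205, √42 ∈ Q (other pairings), all impossible. Hence [Q(γ):Q] = 4 = [Q(√205, √42):Q], so Q(γ) = Q(√205, √42).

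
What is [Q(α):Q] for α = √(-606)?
[Q(α):Q] = 2

[Q(α):Q] equals the degree of the minimal polynomial of α. Here α^2 = -606 and x^2 + 606 is irreducible (d = -606 is squarefree, ≠ 1, hence not a square), so deg(m_α) = 2. Thus [Q(α):Q] = 2.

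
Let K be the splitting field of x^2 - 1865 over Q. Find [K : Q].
[K : Q] = 2

f(x) = x^2 - 1865 factors as (x - √1865)(x + √1865). The splitting field is K = Q(√1865). Since 1865 is squarefree and > 1, it is not a perfect square, so x^2 - 1865 is irreducible over Q and [Q(√1865) : Q] = 2. Hence [K : Q] = 2.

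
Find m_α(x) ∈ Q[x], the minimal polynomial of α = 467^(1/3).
m_α(x) = x^3 - 467

α satisfies α^3 = 467, so x^3 - 467 annihilates α. By the rational root test, a rational root p/q (in lowest terms) of x^3 - 467 would satisfy p^3 = 467 q^3, forcing q = 1 and p^3 = 467; but 467 is not a perfect cube, contradiction. A monic cubic over Q with no rational root is irreducible (any nontrivial factorization would include a linear factor). Hence x^3 - 467 is the minimal polynomial of α, and in particular [Q(α):Q] = 3.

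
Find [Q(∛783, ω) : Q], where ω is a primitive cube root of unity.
[Q(∛783, ω) : Q] = 6

[Q(∛783):Q] = 3 (min poly x^3 - 783, irreducible since 783 is not a perfect cube). [Q(ω):Q] = 2 (min poly x^2 + x + 1). Since Q(∛783) ⊂ R and ω ∉ R, we have ω ∉ Q(∛783), so x^2 + x + 1 remains irreducible over Q(∛783) and [Q(∛783, ω) : Q(∛783)] = 2. By the tower law, [Q(∛783, ω) : Q] = 3 · 2 = 6. (In fact Q(∛783, ω) is the splitting field of x^3 - 783 over Q.)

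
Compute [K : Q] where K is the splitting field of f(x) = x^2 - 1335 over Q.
[K : Q] = 2

f(x) = x^2 - 1335 factors as (x - √1335)(x + √1335). The splitting field is K = Q(√1335). Since 1335 is squarefree and > 1, it is not a perfect square, so x^2 - 1335 is irreducible over Q and [Q(√1335) : Q] = 2. Hence [K : Q] = 2.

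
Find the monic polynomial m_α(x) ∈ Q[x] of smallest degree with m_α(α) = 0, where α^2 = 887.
m_α(x) = x^2 - 887

α satisfies α^2 - 887 = 0, so x^2 - 887 annihilates α. Since d = 887 is squarefree and ≠ 1, it is not a perfect square in Q, so x^2 - 887 has no rational root and is therefore irreducible over Q (a degree-2 polynomial over a field is irreducible iff it has no root). Hence m_α(x) = x^2 - 887.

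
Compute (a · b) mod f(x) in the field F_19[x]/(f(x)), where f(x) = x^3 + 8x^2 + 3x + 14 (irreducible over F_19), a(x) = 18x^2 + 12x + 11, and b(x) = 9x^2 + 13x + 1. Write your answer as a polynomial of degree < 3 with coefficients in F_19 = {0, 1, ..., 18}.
a · b ≡ 9x^2 + 8x + 10 (mod f(x))

Multiply in F_19[x]: a(x)·b(x) = (18x^2 + 12x + 11)·(9x^2 + 13x + 1) = 10x^4 + 7x^2 + 3x + 11. This has degree ≥ 3, so divide by f(x) over F_19: 10x^4 + 7x^2 + 3x + 11 = (10x + 15)·(x^3 + 8x^2 + 3x + 14) + (9x^2 + 8x + 10). Hence a·b ≡ 9x^2 + 8x + 10 (mod f). (F_19[x]/(f) is a field with 19^3 = 6859 elements since f is irreducible of degree 3.)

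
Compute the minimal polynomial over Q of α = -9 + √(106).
m_α(x) = x^2 + 18x - 25

From α + 9 = √(106), squaring gives (α + 9)^2 = 106, i.e. α^2 + 18α + 81 = 106, so α^2 + 18α - 25 = 0. The discriminant of x^2 + 18x - 25 is (18)^2 - 4·(-25) = 324 + 100 = 424, and 4·(106) is not a perfect square in Q since 106 is squarefree and ≠ 1. Hence x^2 + 18x - 25 is irreducible over Q and is the minimal polynomial of α.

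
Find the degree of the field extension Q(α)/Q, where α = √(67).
[Q(α):Q] = 2

[Q(α):Q] equals the degree of the minimal polynomial of α. Here α^2 = 67 and x^2 - 67 is irreducible (d = 67 is squarefree, ≠ 1, hence not a square), so deg(m_α) = 2. Thus [Q(α):Q] = 2.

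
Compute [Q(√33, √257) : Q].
[Q(√33, √257) : Q] = 4

[Q(√33):Q] = 2 (min poly x^2 - 33, irreducible since 33 is squarefree > 1). For the top step, suppose √257 ∈ Q(√33), say √257 = c + d√33 with c, d ∈ Q. Squaring: 257 = c^2 + 33d^2 + 2cd√33. Since √33 ∉ Q this forces 2cd = 0. If d = 0 then √257 = c ∈ Q, contradicting 257 squarefree > 1. If c = 0 then 257 = 33d^2, so 33·257 = (33d)^2 is a perfect square in Q — but 33·257 = 8481 is not a perfect square (since 33 and 257 are distinct squarefree integers). Contradiction. Hence √257 ∉ Q(√33), so x^2 - 257 stays irreducible over Q(√33) and [Q(√33, √257) : Q(√33)] = 2. By the tower law, [Q(√33, √257) : Q] = 2 · 2 = 4.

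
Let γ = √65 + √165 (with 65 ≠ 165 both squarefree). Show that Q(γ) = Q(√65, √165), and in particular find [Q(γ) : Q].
[Q(γ) : Q] = 4 (equivalently, Q(γ) = Q(√65, √165))

Obviously Q(γ) ⊆ Q(√65, √165), and [Q(√65, √165):Q] = 4 (since 65, 165 are distinct squarefree integers > 1 with 10725 not a perfect square). To show equality we compute the minimal polynomial of γ. From γ = √65 + √165: γ^2 = 65 + 2√(10725) + 165 = 230 + 2√(10725), so γ^2 - 230 = 2√(10725); squaring, (γ^2 - 230)^2 = 4·10725, i.e. γ^4 - 460γ^2 + 52900 - 42900 = 0, i.e. γ^4 - 460γ^2 + 10000 = 0. So γ is a root of x^4 - 460x^2 + 10000. This polynomial is irreducible over Q: it has no rational root (each ±√65 ± √165 is irrational), and any factorization into two quadratics over Q would force √(10725) ∈ Q (pairing opposite roots) or √65, √165 ∈ Q (other pairings), all impossible. Hence [Q(γ):Q] = 4 = [Q(√65, √165):Q], so Q(γ) = Q(√65, √165).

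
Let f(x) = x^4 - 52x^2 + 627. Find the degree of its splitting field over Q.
[K : Q] = 4

Solving the quadratic in x^2: x^2 = (52 ± √(52^2 - 4·627))/2 = (52 ± √196)/2 = (52 ± 14)/2, giving x^2 = 19 or x^2 = 33. So f(x) = (x^2 - 19)(x^2 - 33) and the roots of f are ±√19, ±√33. Hence the splitting field is K = Q(√19, √33). Since 19 and 33 are distinct squarefree integers > 1, their product 627 is not a perfect square, so √33 ∉ Q(√19). By the tower law [K:Q] = [Q(√19,√33):Q(√19)] · [Q(√19):Q] = 2 · 2 = 4.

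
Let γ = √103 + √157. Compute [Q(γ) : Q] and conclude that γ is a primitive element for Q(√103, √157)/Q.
[Q(γ) : Q] = 4 (equivalently, Q(γ) = Q(√103, √157))

Obviously Q(γ) ⊆ Q(√103, √157), and [Q(√103, √157):Q] = 4 (since 103, 157 are distinct squarefree integers > 1 with 16171 not a perfect square). To show equality we compute the minimal polynomial of γ. From γ = √103 + √157: γ^2 = 103 + 2√(16171) + 157 = 260 + 2√(16171), so γ^2 - 260 = 2√(16171); squaring, (γ^2 - 260)^2 = 4·16171, i.e. γ^4 - 520γ^2 + 67600 - 64684 = 0, i.e. γ^4 - 520γ^2 + 2916 = 0. So γ is a root of x^4 - 520x^2 + 2916. This polynomial is irreducible over Q: it has no rational root (each ±√103 ± √157 is irrational), and any factorization into two quadratics over Q would force √(16171) ∈ Q (pairing opposite roots) or √103, √157 ∈ Q (other pairings), all impossible. Hence [Q(γ):Q] = 4 = [Q(√103, √157):Q], so Q(γ) = Q(√103, √157).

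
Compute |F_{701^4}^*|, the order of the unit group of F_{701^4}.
|F_{701^4}^*| = 241474942800

F_{701^4} has 701^4 = 241474942801 elements; its multiplicative group consists of all nonzero elements, so |F_{701^4}^*| = 241474942801 - 1 = 241474942800. (It is cyclic since any finite subgroup of the multiplicative group of a field is cyclic.)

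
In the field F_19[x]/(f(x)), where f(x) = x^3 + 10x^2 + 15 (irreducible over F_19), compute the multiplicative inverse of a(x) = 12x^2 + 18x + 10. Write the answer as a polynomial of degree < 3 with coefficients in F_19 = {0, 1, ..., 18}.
a(x)^(-1) ≡ 3x^2 + 11x + 7 (mod f(x))

Since f is irreducible over F_19, F_19[x]/(f) is a field and a(x) ≠ 0 has an inverse. Apply the extended Euclidean algorithm to f(x) and a(x) in F_19[x]: f(x) = (8x + 11)·a(x) + (7x);  a(x) = (18x + 8)·(7x) + (10). The last nonzero remainder is the constant 10 = gcd(f, a) in F_19. Back-substituting through the division chain expresses 10 = s(x)·a(x) + t(x)·f(x) with s(x) ≡ 11x^2 + 15x + 13 (mod f), so (11x^2 + 15x + 13)·a(x) ≡ 10 (mod f). Multiplying by 10^(-1) ≡ 2 in F_19 gives a(x)^(-1) ≡ 2·(11x^2 + 15x + 13) ≡ 3x^2 + 11x + 7 (mod f). Check: (12x^2 + 18x + 10)·(3x^2 + 11x + 7) = 17x^4 + 15x^3 + 8x^2 + 8x + 13 ≡ 1 (mod x^3 + 10x^2 + 15).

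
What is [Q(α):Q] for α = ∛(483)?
[Q(α):Q] = 3

The minimal polynomial of α is x^3 - 483, irreducible over Q since 483 is not a perfect cube (so x^3 - 483 has no rational root). Hence [Q(α):Q] = deg(m_α) = 3.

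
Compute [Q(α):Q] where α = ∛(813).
[Q(α):Q] = 3

The minimal polynomial of α is x^3 - 813, irreducible over Q since 813 is not a perfect cube (so x^3 - 813 has no rational root). Hence [Q(α):Q] = deg(m_α) = 3.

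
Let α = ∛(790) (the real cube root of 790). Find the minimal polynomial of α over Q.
m_α(x) = x^3 - 790

α satisfies α^3 = 790, so x^3 - 790 annihilates α. By the rational root test, a rational root p/q (in lowest terms) of x^3 - 790 would satisfy p^3 = 790 q^3, forcing q = 1 and p^3 = 790; but 790 is not a perfect cube, contradiction. A monic cubic over Q with no rational root is irreducible (any nontrivial factorization would include a linear factor). Hence x^3 - 790 is the minimal polynomial of α, and in particular [Q(α):Q] = 3.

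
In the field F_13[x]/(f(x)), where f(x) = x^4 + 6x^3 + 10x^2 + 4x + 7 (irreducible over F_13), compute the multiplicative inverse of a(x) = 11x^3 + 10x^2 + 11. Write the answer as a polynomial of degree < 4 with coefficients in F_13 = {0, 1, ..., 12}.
a(x)^(-1) ≡ 4x^3 + 12x^2 + 4x + 2 (mod f(x))

Since f is irreducible over F_13, F_13[x]/(f) is a field and a(x) ≠ 0 has an inverse. Apply the extended Euclidean algorithm to f(x) and a(x) in F_13[x]: f(x) = (6x + 1)·a(x) + (3x + 9);  a(x) = (8x^2 + x + 10)·(3x + 9) + (12). The last nonzero remainder is the constant 12 = gcd(f, a) in F_13. Back-substituting through the division chain expresses 12 = s(x)·a(x) + t(x)·f(x) with s(x) ≡ 9x^3 + x^2 + 9x + 11 (mod f), so (9x^3 + x^2 + 9x + 11)·a(x) ≡ 12 (mod f). Multiplying by 12^(-1) ≡ 12 in F_13 gives a(x)^(-1) ≡ 12·(9x^3 + x^2 + 9x + 11) ≡ 4x^3 + 12x^2 + 4x + 2 (mod f). Check: (11x^3 + 10x^2 + 11)·(4x^3 + 12x^2 + 4x + 2) = 5x^6 + 3x^5 + 8x^4 + 2x^3 + 9x^2 + 5x + 9 ≡ 1 (mod x^4 + 6x^3 + 10x^2 + 4x + 7).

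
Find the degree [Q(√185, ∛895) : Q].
[Q(√185, ∛895) : Q] = 6

Let L = Q(√185, ∛895). Since Q(√185) ⊂ L and [Q(√185):Q] = 2, the tower law gives 2 | [L:Q]. Likewise Q(∛895) ⊂ L with [Q(∛895):Q] = 3 (because 895 is not a perfect cube), so 3 | [L:Q]. As gcd(2,3) = 1, [L:Q] is divisible by 6. Conversely L is generated over Q by √185 and ∛895, so [L:Q] ≤ 2·3 = 6. Therefore [Q(√185, ∛895) : Q] = 6.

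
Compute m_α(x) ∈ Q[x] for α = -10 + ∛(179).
m_α(x) = x^3 + 30x^2 + 300x + 821

Set β = α + 10 = ∛(179), so β^3 = 179. Then (α + 10)^3 - 179 = 0, i.e. α is a root of g(x) = (x + 10)^3 - 179 = x^3 + 30x^2 + 300x + 821. Since g(x) = h(x + 10) where h(x) = x^3 - 179, and h is irreducible over Q (because 179 is not a perfect cube, so h has no rational root, and a monic cubic with no rational root is irreducible), g is also irreducible (irreducibility is preserved under the substitution x → x + 10). Hence m_α(x) = x^3 + 30x^2 + 300x + 821.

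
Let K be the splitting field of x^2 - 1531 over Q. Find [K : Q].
[K : Q] = 2

f(x) = x^2 - 1531 factors as (x - √1531)(x + √1531). The splitting field is K = Q(√1531). Since 1531 is squarefree and > 1, it is not a perfect square, so x^2 - 1531 is irreducible over Q and [Q(√1531) : Q] = 2. Hence [K : Q] = 2.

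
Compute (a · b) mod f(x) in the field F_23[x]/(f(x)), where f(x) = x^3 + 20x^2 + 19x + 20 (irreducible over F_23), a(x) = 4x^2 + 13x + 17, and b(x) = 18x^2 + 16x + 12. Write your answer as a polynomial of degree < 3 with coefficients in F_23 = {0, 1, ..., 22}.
a · b ≡ 9x + 21 (mod f(x))

Multiply in F_23[x]: a(x)·b(x) = (4x^2 + 13x + 17)·(18x^2 + 16x + 12) = 3x^4 + 22x^3 + 10x^2 + 14x + 20. This has degree ≥ 3, so divide by f(x) over F_23: 3x^4 + 22x^3 + 10x^2 + 14x + 20 = (3x + 8)·(x^3 + 20x^2 + 19x + 20) + (9x + 21). Hence a·b ≡ 9x + 21 (mod f). (F_23[x]/(f) is a field with 23^3 = 12167 elements since f is irreducible of degree 3.)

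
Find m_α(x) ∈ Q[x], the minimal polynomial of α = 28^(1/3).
m_α(x) = x^3 - 28

α satisfies α^3 = 28, so x^3 - 28 annihilates α. By the rational root test, a rational root p/q (in lowest terms) of x^3 - 28 would satisfy p^3 = 28 q^3, forcing q = 1 and p^3 = 28; but 28 is not a perfect cube, contradiction. A monic cubic over Q with no rational root is irreducible (any nontrivial factorization would include a linear factor). Hence x^3 - 28 is the minimal polynomial of α, and in particular [Q(α):Q] = 3.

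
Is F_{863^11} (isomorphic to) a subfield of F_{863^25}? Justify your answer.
No: F_{863^11} is not a subfield of F_{863^25}

F_{p^m} embeds in F_{p^n} iff m | n. Here 11 ∤ 25 (since 25 = 2·11 + 3 with remainder 3 ≠ 0), so F_{863^11} is not a subfield of F_{863^25}. Equivalently: if it were, the tower law would give 11 = [F_{863^11}:F_863] dividing [F_{863^25}:F_863] = 25, contradiction.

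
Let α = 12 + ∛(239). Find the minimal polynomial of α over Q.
m_α(x) = x^3 - 36x^2 + 432x - 1967

Set β = α - 12 = ∛(239), so β^3 = 239. Then (α - 12)^3 - 239 = 0, i.e. α is a root of g(x) = (x - 12)^3 - 239 = x^3 - 36x^2 + 432x - 1967. Since g(x) = h(x - 12) where h(x) = x^3 - 239, and h is irreducible over Q (because 239 is not a perfect cube, so h has no rational root, and a monic cubic with no rational root is irreducible), g is also irreducible (irreducibility is preserved under the substitution x → x - 12). Hence m_α(x) = x^3 - 36x^2 + 432x - 1967.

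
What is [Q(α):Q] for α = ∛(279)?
[Q(α):Q] = 3

The minimal polynomial of α is x^3 - 279, irreducible over Q since 279 is not a perfect cube (so x^3 - 279 has no rational root). Hence [Q(α):Q] = deg(m_α) = 3.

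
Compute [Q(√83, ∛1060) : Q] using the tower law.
[Q(√83, ∛1060) : Q] = 6

Let L = Q(√83, ∛1060). Since Q(√83) ⊂ L and [Q(√83):Q] = 2, the tower law gives 2 | [L:Q]. Likewise Q(∛1060) ⊂ L with [Q(∛1060):Q] = 3 (because 1060 is not a perfect cube), so 3 | [L:Q]. As gcd(2,3) = 1, [L:Q] is divisible by 6. Conversely L is generated over Q by √83 and ∛1060, so [L:Q] ≤ 2·3 = 6. Therefore [Q(√83, ∛1060) : Q] = 6.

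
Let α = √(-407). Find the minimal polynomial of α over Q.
m_α(x) = x^2 + 407

α satisfies α^2 + 407 = 0, so x^2 + 407 annihilates α. Since d = -407 is squarefree and ≠ 1, it is not a perfect square in Q, so x^2 + 407 has no rational root and is therefore irreducible over Q (a degree-2 polynomial over a field is irreducible iff it has no root). Hence m_α(x) = x^2 + 407.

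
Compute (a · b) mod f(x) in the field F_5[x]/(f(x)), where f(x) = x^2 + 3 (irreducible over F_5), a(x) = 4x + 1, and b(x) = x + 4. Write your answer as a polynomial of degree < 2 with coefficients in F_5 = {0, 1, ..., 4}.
a · b ≡ 2x + 2 (mod f(x))

Multiply in F_5[x]: a(x)·b(x) = (4x + 1)·(x + 4) = 4x^2 + 2x + 4. This has degree ≥ 2, so divide by f(x) over F_5: 4x^2 + 2x + 4 = (4)·(x^2 + 3) + (2x + 2). Hence a·b ≡ 2x + 2 (mod f). (F_5[x]/(f) is a field with 5^2 = 25 elements since f is irreducible of degree 2.)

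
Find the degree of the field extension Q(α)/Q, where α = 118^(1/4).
[Q(α):Q] = 4

α is a root of x^4 - 118. By Eisenstein's criterion at the prime p = 2 (which divides the constant term 118 but p^2 = 4 does not, since 118 is squarefree), x^4 - 118 is irreducible over Q. Hence [Q(α):Q] = 4.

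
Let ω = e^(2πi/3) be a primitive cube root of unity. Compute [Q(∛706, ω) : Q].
[Q(∛706, ω) : Q] = 6

[Q(∛706):Q] = 3 (min poly x^3 - 706, irreducible since 706 is not a perfect cube). [Q(ω):Q] = 2 (min poly x^2 + x + 1). Since Q(∛706) ⊂ R and ω ∉ R, we have ω ∉ Q(∛706), so x^2 + x + 1 remains irreducible over Q(∛706) and [Q(∛706, ω) : Q(∛706)] = 2. By the tower law, [Q(∛706, ω) : Q] = 3 · 2 = 6. (In fact Q(∛706, ω) is the splitting field of x^3 - 706 over Q.)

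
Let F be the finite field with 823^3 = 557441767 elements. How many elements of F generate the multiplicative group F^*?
There are φ(557441766) = 154224000 primitive elements

F_q^* is cyclic of order q - 1 = 557441766. A cyclic group of order m has exactly φ(m) generators. Here m = 557441766 = 2 · 3^2 · 7 · 43 · 137 · 751, so the number of primitive elements is φ(557441766) = 154224000.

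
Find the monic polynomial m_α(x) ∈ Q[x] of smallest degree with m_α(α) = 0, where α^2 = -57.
m_α(x) = x^2 + 57

α satisfies α^2 + 57 = 0, so x^2 + 57 annihilates α. Since d = -57 is squarefree and ≠ 1, it is not a perfect square in Q, so x^2 + 57 has no rational root and is therefore irreducible over Q (a degree-2 polynomial over a field is irreducible iff it has no root). Hence m_α(x) = x^2 + 57.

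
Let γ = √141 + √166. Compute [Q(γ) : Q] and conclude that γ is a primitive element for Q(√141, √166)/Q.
[Q(γ) : Q] = 4 (equivalently, Q(γ) = Q(√141, √166))

Obviously Q(γ) ⊆ Q(√141, √166), and [Q(√141, √166):Q] = 4 (since 141, 166 are distinct squarefree integers > 1 with 23406 not a perfect square). To show equality we compute the minimal polynomial of γ. From γ = √141 + √166: γ^2 = 141 + 2√(23406) + 166 = 307 + 2√(23406), so γ^2 - 307 = 2√(23406); squaring, (γ^2 - 307)^2 = 4·23406, i.e. γ^4 - 614γ^2 + 94249 - 93624 = 0, i.e. γ^4 - 614γ^2 + 625 = 0. So γ is a root of x^4 - 614x^2 + 625. This polynomial is irreducible over Q: it has no rational root (each ±√141 ± √166 is irrational), and any factorization into two quadratics over Q would force √(23406) ∈ Q (pairing opposite roots) or √141, √166 ∈ Q (other pairings), all impossible. Hence [Q(γ):Q] = 4 = [Q(√141, √166):Q], so Q(γ) = Q(√141, √166).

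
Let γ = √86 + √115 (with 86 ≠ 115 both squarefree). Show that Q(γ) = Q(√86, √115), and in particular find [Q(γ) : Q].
[Q(γ) : Q] = 4 (equivalently, Q(γ) = Q(√86, √115))

Obviously Q(γ) ⊆ Q(√86, √115), and [Q(√86, √115):Q] = 4 (since 86, 115 are distinct squarefree integers > 1 with 9890 not a perfect square). To show equality we compute the minimal polynomial of γ. From γ = √86 + √115: γ^2 = 86 + 2√(9890) + 115 = 201 + 2√(9890), so γ^2 - 201 = 2√(9890); squaring, (γ^2 - 201)^2 = 4·9890, i.e. γ^4 - 402γ^2 + 40401 - 39560 = 0, i.e. γ^4 - 402γ^2 + 841 = 0. So γ is a root of x^4 - 402x^2 + 841. This polynomial is irreducible over Q: it has no rational root (each ±√86 ± √115 is irrational), and any factorization into two quadratics over Q would force √(9890) ∈ Q (pairing opposite roots) or √86, √115 ∈ Q (other pairings), all impossible. Hence [Q(γ):Q] = 4 = [Q(√86, √115):Q], so Q(γ) = Q(√86, √115).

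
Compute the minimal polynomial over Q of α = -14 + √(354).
m_α(x) = x^2 + 28x - 158

From α + 14 = √(354), squaring gives (α + 14)^2 = 354, i.e. α^2 + 28α + 196 = 354, so α^2 + 28α - 158 = 0. The discriminant of x^2 + 28x - 158 is (28)^2 - 4·(-158) = 784 + 632 = 1416, and 4·(354) is not a perfect square in Q since 354 is squarefree and ≠ 1. Hence x^2 + 28x - 158 is irreducible over Q and is the minimal polynomial of α.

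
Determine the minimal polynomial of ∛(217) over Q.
m_α(x) = x^3 - 217

α satisfies α^3 = 217, so x^3 - 217 annihilates α. By the rational root test, a rational root p/q (in lowest terms) of x^3 - 217 would satisfy p^3 = 217 q^3, forcing q = 1 and p^3 = 217; but 217 is not a perfect cube, contradiction. A monic cubic over Q with no rational root is irreducible (any nontrivial factorization would include a linear factor). Hence x^3 - 217 is the minimal polynomial of α, and in particular [Q(α):Q] = 3.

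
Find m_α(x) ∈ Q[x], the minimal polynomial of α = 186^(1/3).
m_α(x) = x^3 - 186

α satisfies α^3 = 186, so x^3 - 186 annihilates α. By the rational root test, a rational root p/q (in lowest terms) of x^3 - 186 would satisfy p^3 = 186 q^3, forcing q = 1 and p^3 = 186; but 186 is not a perfect cube, contradiction. A monic cubic over Q with no rational root is irreducible (any nontrivial factorization would include a linear factor). Hence x^3 - 186 is the minimal polynomial of α, and in particular [Q(α):Q] = 3.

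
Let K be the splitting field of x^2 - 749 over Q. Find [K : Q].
[K : Q] = 2

f(x) = x^2 - 749 factors as (x - √749)(x + √749). The splitting field is K = Q(√749). Since 749 is squarefree and > 1, it is not a perfect square, so x^2 - 749 is irreducible over Q and [Q(√749) : Q] = 2. Hence [K : Q] = 2.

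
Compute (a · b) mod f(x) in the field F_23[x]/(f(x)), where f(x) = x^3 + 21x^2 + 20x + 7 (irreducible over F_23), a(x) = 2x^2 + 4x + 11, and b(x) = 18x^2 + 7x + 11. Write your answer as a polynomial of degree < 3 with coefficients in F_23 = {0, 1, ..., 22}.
a · b ≡ 5x^2 + 21x + 4 (mod f(x))

Multiply in F_23[x]: a(x)·b(x) = (2x^2 + 4x + 11)·(18x^2 + 7x + 11) = 13x^4 + 17x^3 + 18x^2 + 6x + 6. This has degree ≥ 3, so divide by f(x) over F_23: 13x^4 + 17x^3 + 18x^2 + 6x + 6 = (13x + 20)·(x^3 + 21x^2 + 20x + 7) + (5x^2 + 21x + 4). Hence a·b ≡ 5x^2 + 21x + 4 (mod f). (F_23[x]/(f) is a field with 23^3 = 12167 elements since f is irreducible of degree 3.)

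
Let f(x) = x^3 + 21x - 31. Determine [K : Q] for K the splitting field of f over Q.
[K : Q] = 6

By the rational root test, any rational root of the monic integer polynomial f(x) = x^3 + 21x - 31 must be an integer dividing the constant term -31, i.e. one of ±{1, 31}. Evaluating: f(1) = -9, f(-1) = -53, f(31) = 30411, f(-31) = -30473; none is 0, so f has no rational root and is therefore irreducible over Q (a cubic with no linear factor over a field is irreducible). For an irreducible cubic, the Galois group is A_3 or S_3 according as the discriminant disc(f) = -4a^3 - 27b^2 = -4·(21)^3 - 27·(-31)^2 = -62991 is or is not a square in Q. Here disc(f) = -62991 is not a perfect square in Q, so the Galois group of f over Q is not contained in A_3 and must be all of S_3. The splitting field has degree |S_3| = 6 over Q, so [K : Q] = 6.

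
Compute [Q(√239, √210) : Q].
[Q(√239, √210) : Q] = 4

[Q(√239):Q] = 2 (min poly x^2 - 239, irreducible since 239 is squarefree > 1). For the top step, suppose √210 ∈ Q(√239), say √210 = c + d√239 with c, d ∈ Q. Squaring: 210 = c^2 + 239d^2 + 2cd√239. Since √239 ∉ Q this forces 2cd = 0. If d = 0 then √210 = c ∈ Q, contradicting 210 squarefree > 1. If c = 0 then 210 = 239d^2, so 239·210 = (239d)^2 is a perfect square in Q — but 239·210 = 50190 is not a perfect square (since 239 and 210 are distinct squarefree integers). Contradiction. Hence √210 ∉ Q(√239), so x^2 - 210 stays irreducible over Q(√239) and [Q(√239, √210) : Q(√239)] = 2. By the tower law, [Q(√239, √210) : Q] = 2 · 2 = 4.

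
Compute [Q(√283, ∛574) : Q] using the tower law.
[Q(√283, ∛574) : Q] = 6

Let L = Q(√283, ∛574). Since Q(√283) ⊂ L and [Q(√283):Q] = 2, the tower law gives 2 | [L:Q]. Likewise Q(∛574) ⊂ L with [Q(∛574):Q] = 3 (because 574 is not a perfect cube), so 3 | [L:Q]. As gcd(2,3) = 1, [L:Q] is divisible by 6. Conversely L is generated over Q by √283 and ∛574, so [L:Q] ≤ 2·3 = 6. Therefore [Q(√283, ∛574) : Q] = 6.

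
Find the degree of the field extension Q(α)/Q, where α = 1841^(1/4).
[Q(α):Q] = 4

α is a root of x^4 - 1841. By Eisenstein's criterion at the prime p = 7 (which divides the constant term 1841 but p^2 = 49 does not, since 1841 is squarefree), x^4 - 1841 is irreducible over Q. Hence [Q(α):Q] = 4.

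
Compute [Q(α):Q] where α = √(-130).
[Q(α):Q] = 2

[Q(α):Q] equals the degree of the minimal polynomial of α. Here α^2 = -130 and x^2 + 130 is irreducible (d = -130 is squarefree, ≠ 1, hence not a square), so deg(m_α) = 2. Thus [Q(α):Q] = 2.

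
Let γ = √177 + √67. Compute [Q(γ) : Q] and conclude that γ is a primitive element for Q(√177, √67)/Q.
[Q(γ) : Q] = 4 (equivalently, Q(γ) = Q(√177, √67))

Obviously Q(γ) ⊆ Q(√177, √67), and [Q(√177, √67):Q] = 4 (since 177, 67 are distinct squarefree integers > 1 with 11859 not a perfect square). To show equality we compute the minimal polynomial of γ. From γ = √177 + √67: γ^2 = 177 + 2√(11859) + 67 = 244 + 2√(11859), so γ^2 - 244 = 2√(11859); squaring, (γ^2 - 244)^2 = 4·11859, i.e. γ^4 - 488γ^2 + 59536 - 47436 = 0, i.e. γ^4 - 488γ^2 + 12100 = 0. So γ is a root of x^4 - 488x^2 + 12100. This polynomial is irreducible over Q: it has no rational root (each ±√177 ± √67 is irrational), and any factorization into two quadratics over Q would force √(11859) ∈ Q (pairing opposite roots) or √177, √67 ∈ Q (other pairings), all impossible. Hence [Q(γ):Q] = 4 = [Q(√177, √67):Q], so Q(γ) = Q(√177, √67).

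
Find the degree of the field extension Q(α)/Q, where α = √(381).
[Q(α):Q] = 2

[Q(α):Q] equals the degree of the minimal polynomial of α. Here α^2 = 381 and x^2 - 381 is irreducible (d = 381 is squarefree, ≠ 1, hence not a square), so deg(m_α) = 2. Thus [Q(α):Q] = 2.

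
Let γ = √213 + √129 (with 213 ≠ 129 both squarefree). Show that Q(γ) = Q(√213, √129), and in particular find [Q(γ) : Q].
[Q(γ) : Q] = 4 (equivalently, Q(γ) = Q(√213, √129))

Obviously Q(γ) ⊆ Q(√213, √129), and [Q(√213, √129):Q] = 4 (since 213, 129 are distinct squarefree integers > 1 with 27477 not a perfect square). To show equality we compute the minimal polynomial of γ. From γ = √213 + √129: γ^2 = 213 + 2√(27477) + 129 = 342 + 2√(27477), so γ^2 - 342 = 2√(27477); squaring, (γ^2 - 342)^2 = 4·27477, i.e. γ^4 - 684γ^2 + 116964 - 109908 = 0, i.e. γ^4 - 684γ^2 + 7056 = 0. So γ is a root of x^4 - 684x^2 + 7056. This polynomial is irreducible over Q: it has no rational root (each ±√213 ± √129 is irrational), and any factorization into two quadratics over Q would force √(27477) ∈ Q (pairing opposite roots) or √213, √129 ∈ Q (other pairings), all impossible. Hence [Q(γ):Q] = 4 = [Q(√213, √129):Q], so Q(γ) = Q(√213, √129).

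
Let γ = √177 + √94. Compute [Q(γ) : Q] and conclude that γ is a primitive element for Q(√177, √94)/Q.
[Q(γ) : Q] = 4 (equivalently, Q(γ) = Q(√177, √94))

Obviously Q(γ) ⊆ Q(√177, √94), and [Q(√177, √94):Q] = 4 (since 177, 94 are distinct squarefree integers > 1 with 16638 not a perfect square). To show equality we compute the minimal polynomial of γ. From γ = √177 + √94: γ^2 = 177 + 2√(16638) + 94 = 271 + 2√(16638), so γ^2 - 271 = 2√(16638); squaring, (γ^2 - 271)^2 = 4·16638, i.e. γ^4 - 542γ^2 + 73441 - 66552 = 0, i.e. γ^4 - 542γ^2 + 6889 = 0. So γ is a root of x^4 - 542x^2 + 6889. This polynomial is irreducible over Q: it has no rational root (each ±√177 ± √94 is irrational), and any factorization into two quadratics over Q would force √(16638) ∈ Q (pairing opposite roots) or √177, √94 ∈ Q (other pairings), all impossible. Hence [Q(γ):Q] = 4 = [Q(√177, √94):Q], so Q(γ) = Q(√177, √94).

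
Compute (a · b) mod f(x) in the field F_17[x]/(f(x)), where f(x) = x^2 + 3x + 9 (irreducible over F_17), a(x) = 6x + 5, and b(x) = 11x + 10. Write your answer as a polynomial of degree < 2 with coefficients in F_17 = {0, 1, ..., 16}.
a · b ≡ 2x (mod f(x))

Multiply in F_17[x]: a(x)·b(x) = (6x + 5)·(11x + 10) = 15x^2 + 13x + 16. This has degree ≥ 2, so divide by f(x) over F_17: 15x^2 + 13x + 16 = (15)·(x^2 + 3x + 9) + (2x). Hence a·b ≡ 2x (mod f). (F_17[x]/(f) is a field with 17^2 = 289 elements since f is irreducible of degree 2.)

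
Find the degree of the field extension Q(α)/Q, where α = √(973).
[Q(α):Q] = 2

[Q(α):Q] equals the degree of the minimal polynomial of α. Here α^2 = 973 and x^2 - 973 is irreducible (d = 973 is squarefree, ≠ 1, hence not a square), so deg(m_α) = 2. Thus [Q(α):Q] = 2.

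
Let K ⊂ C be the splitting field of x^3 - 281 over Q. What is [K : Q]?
[K : Q] = 6

The roots of x^3 - 281 are ∛281, ω∛281, ω^2∛281 where ω = e^(2πi/3) is a primitive cube root of unity, so K = Q(∛281, ω). Now [Q(∛281):Q] = 3 (since 281 is not a perfect cube, x^3 - 281 is irreducible) and [Q(ω):Q] = 2. Both 2 and 3 divide [K:Q], and [K:Q] ≤ 3·2 = 6, so [K:Q] = 6. (Equivalently: Q(∛281) ⊂ R but ω ∉ R, so [K : Q(∛281)] = 2.)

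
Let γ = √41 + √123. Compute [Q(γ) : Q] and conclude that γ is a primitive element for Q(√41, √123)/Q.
[Q(γ) : Q] = 4 (equivalently, Q(γ) = Q(√41, √123))

Obviously Q(γ) ⊆ Q(√41, √123), and [Q(√41, √123):Q] = 4 (since 41, 123 are distinct squarefree integers > 1 with 5043 not a perfect square). To show equality we compute the minimal polynomial of γ. From γ = √41 + √123: γ^2 = 41 + 2√(5043) + 123 = 164 + 2√(5043), so γ^2 - 164 = 2√(5043); squaring, (γ^2 - 164)^2 = 4·5043, i.e. γ^4 - 328γ^2 + 26896 - 20172 = 0, i.e. γ^4 - 328γ^2 + 6724 = 0. So γ is a root of x^4 - 328x^2 + 6724. This polynomial is irreducible over Q: it has no rational root (each ±√41 ± √123 is irrational), and any factorization into two quadratics over Q would force √(5043) ∈ Q (pairing opposite roots) or √41, √123 ∈ Q (other pairings), all impossible. Hence [Q(γ):Q] = 4 = [Q(√41, √123):Q], so Q(γ) = Q(√41, √123).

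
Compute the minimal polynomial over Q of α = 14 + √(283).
m_α(x) = x^2 - 28x - 87

From α - 14 = √(283), squaring gives (α - 14)^2 = 283, i.e. α^2 - 28α + 196 = 283, so α^2 - 28α - 87 = 0. The discriminant of x^2 - 28x - 87 is (-28)^2 - 4·(-87) = 784 + 348 = 1132, and 4·(283) is not a perfect square in Q since 283 is squarefree and ≠ 1. Hence x^2 - 28x - 87 is irreducible over Q and is the minimal polynomial of α.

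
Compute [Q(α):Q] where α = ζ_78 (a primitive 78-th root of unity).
[Q(α):Q] = 24

The minimal polynomial of ζ_78 over Q is the 78-th cyclotomic polynomial Φ_78(x), which is irreducible over Q and has degree φ(78) = 24. Hence [Q(α):Q] = φ(78) = 24.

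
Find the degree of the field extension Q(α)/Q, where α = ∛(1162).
[Q(α):Q] = 3

The minimal polynomial of α is x^3 - 1162, irreducible over Q since 1162 is not a perfect cube (so x^3 - 1162 has no rational root). Hence [Q(α):Q] = deg(m_α) = 3.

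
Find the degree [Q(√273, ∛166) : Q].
[Q(√273, ∛166) : Q] = 6

Let L = Q(√273, ∛166). Since Q(√273) ⊂ L and [Q(√273):Q] = 2, the tower law gives 2 | [L:Q]. Likewise Q(∛166) ⊂ L with [Q(∛166):Q] = 3 (because 166 is not a perfect cube), so 3 | [L:Q]. As gcd(2,3) = 1, [L:Q] is divisible by 6. Conversely L is generated over Q by √273 and ∛166, so [L:Q] ≤ 2·3 = 6. Therefore [Q(√273, ∛166) : Q] = 6.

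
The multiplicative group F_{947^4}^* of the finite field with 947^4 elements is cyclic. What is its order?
|F_{947^4}^*| = 804266382480

F_{947^4} has 947^4 = 804266382481 elements; its multiplicative group consists of all nonzero elements, so |F_{947^4}^*| = 804266382481 - 1 = 804266382480. (It is cyclic since any finite subgroup of the multiplicative group of a field is cyclic.)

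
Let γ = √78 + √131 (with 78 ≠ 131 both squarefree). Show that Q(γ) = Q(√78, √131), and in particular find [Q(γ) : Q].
[Q(γ) : Q] = 4 (equivalently, Q(γ) = Q(√78, √131))

Obviously Q(γ) ⊆ Q(√78, √131), and [Q(√78, √131):Q] = 4 (since 78, 131 are distinct squarefree integers > 1 with 10218 not a perfect square). To show equality we compute the minimal polynomial of γ. From γ = √78 + √131: γ^2 = 78 + 2√(10218) + 131 = 209 + 2√(10218), so γ^2 - 209 = 2√(10218); squaring, (γ^2 - 209)^2 = 4·10218, i.e. γ^4 - 418γ^2 + 43681 - 40872 = 0, i.e. γ^4 - 418γ^2 + 2809 = 0. So γ is a root of x^4 - 418x^2 + 2809. This polynomial is irreducible over Q: it has no rational root (each ±√78 ± √131 is irrational), and any factorization into two quadratics over Q would force √(10218) ∈ Q (pairing opposite roots) or √78, √131 ∈ Q (other pairings), all impossible. Hence [Q(γ):Q] = 4 = [Q(√78, √131):Q], so Q(γ) = Q(√78, √131).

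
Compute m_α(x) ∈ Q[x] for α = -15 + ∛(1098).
m_α(x) = x^3 + 45x^2 + 675x + 2277

Set β = α + 15 = ∛(1098), so β^3 = 1098. Then (α + 15)^3 - 1098 = 0, i.e. α is a root of g(x) = (x + 15)^3 - 1098 = x^3 + 45x^2 + 675x + 2277. Since g(x) = h(x + 15) where h(x) = x^3 - 1098, and h is irreducible over Q (because 1098 is not a perfect cube, so h has no rational root, and a monic cubic with no rational root is irreducible), g is also irreducible (irreducibility is preserved under the substitution x → x + 15). Hence m_α(x) = x^3 + 45x^2 + 675x + 2277.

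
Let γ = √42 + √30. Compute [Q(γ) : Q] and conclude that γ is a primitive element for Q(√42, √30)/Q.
[Q(γ) : Q] = 4 (equivalently, Q(γ) = Q(√42, √30))

Obviously Q(γ) ⊆ Q(√42, √30), and [Q(√42, √30):Q] = 4 (since 42, 30 are distinct squarefree integers > 1 with 1260 not a perfect square). To show equality we compute the minimal polynomial of γ. From γ = √42 + √30: γ^2 = 42 + 2√(1260) + 30 = 72 + 2√(1260), so γ^2 - 72 = 2√(1260); squaring, (γ^2 - 72)^2 = 4·1260, i.e. γ^4 - 144γ^2 + 5184 - 5040 = 0, i.e. γ^4 - 144γ^2 + 144 = 0. So γ is a root of x^4 - 144x^2 + 144. This polynomial is irreducible over Q: it has no rational root (each ±√42 ± √30 is irrational), and any factorization into two quadratics over Q would force √(1260) ∈ Q (pairing opposite roots) or √42, √30 ∈ Q (other pairings), all impossible. Hence [Q(γ):Q] = 4 = [Q(√42, √30):Q], so Q(γ) = Q(√42, √30).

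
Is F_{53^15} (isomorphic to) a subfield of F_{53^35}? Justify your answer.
No: F_{53^15} is not a subfield of F_{53^35}

F_{p^m} embeds in F_{p^n} iff m | n. Here 15 ∤ 35 (since 35 = 2·15 + 5 with remainder 5 ≠ 0), so F_{53^15} is not a subfield of F_{53^35}. Equivalently: if it were, the tower law would give 15 = [F_{53^15}:F_53] dividing [F_{53^35}:F_53] = 35, contradiction.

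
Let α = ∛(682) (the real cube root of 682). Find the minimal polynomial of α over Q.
m_α(x) = x^3 - 682

α satisfies α^3 = 682, so x^3 - 682 annihilates α. By the rational root test, a rational root p/q (in lowest terms) of x^3 - 682 would satisfy p^3 = 682 q^3, forcing q = 1 and p^3 = 682; but 682 is not a perfect cube, contradiction. A monic cubic over Q with no rational root is irreducible (any nontrivial factorization would include a linear factor). Hence x^3 - 682 is the minimal polynomial of α, and in particular [Q(α):Q] = 3.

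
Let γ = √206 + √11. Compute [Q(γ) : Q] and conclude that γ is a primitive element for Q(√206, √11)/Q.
[Q(γ) : Q] = 4 (equivalently, Q(γ) = Q(√206, √11))

Obviously Q(γ) ⊆ Q(√206, √11), and [Q(√206, √11):Q] = 4 (since 206, 11 are distinct squarefree integers > 1 with 2266 not a perfect square). To show equality we compute the minimal polynomial of γ. From γ = √206 + √11: γ^2 = 206 + 2√(2266) + 11 = 217 + 2√(2266), so γ^2 - 217 = 2√(2266); squaring, (γ^2 - 217)^2 = 4·2266, i.e. γ^4 - 434γ^2 + 47089 - 9064 = 0, i.e. γ^4 - 434γ^2 + 38025 = 0. So γ is a root of x^4 - 434x^2 + 38025. This polynomial is irreducible over Q: it has no rational root (each ±√206 ± √11 is irrational), and any factorization into two quadratics over Q would force √(2266) ∈ Q (pairing opposite roots) or √206, √11 ∈ Q (other pairings), all impossible. Hence [Q(γ):Q] = 4 = [Q(√206, √11):Q], so Q(γ) = Q(√206, √11).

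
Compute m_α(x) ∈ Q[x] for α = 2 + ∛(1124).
m_α(x) = x^3 - 6x^2 + 12x - 1132

Set β = α - 2 = ∛(1124), so β^3 = 1124. Then (α - 2)^3 - 1124 = 0, i.e. α is a root of g(x) = (x - 2)^3 - 1124 = x^3 - 6x^2 + 12x - 1132. Since g(x) = h(x - 2) where h(x) = x^3 - 1124, and h is irreducible over Q (because 1124 is not a perfect cube, so h has no rational root, and a monic cubic with no rational root is irreducible), g is also irreducible (irreducibility is preserved under the substitution x → x - 2). Hence m_α(x) = x^3 - 6x^2 + 12x - 1132.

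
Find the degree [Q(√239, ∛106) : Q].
[Q(√239, ∛106) : Q] = 6

Let L = Q(√239, ∛106). Since Q(√239) ⊂ L and [Q(√239):Q] = 2, the tower law gives 2 | [L:Q]. Likewise Q(∛106) ⊂ L with [Q(∛106):Q] = 3 (because 106 is not a perfect cube), so 3 | [L:Q]. As gcd(2,3) = 1, [L:Q] is divisible by 6. Conversely L is generated over Q by √239 and ∛106, so [L:Q] ≤ 2·3 = 6. Therefore [Q(√239, ∛106) : Q] = 6.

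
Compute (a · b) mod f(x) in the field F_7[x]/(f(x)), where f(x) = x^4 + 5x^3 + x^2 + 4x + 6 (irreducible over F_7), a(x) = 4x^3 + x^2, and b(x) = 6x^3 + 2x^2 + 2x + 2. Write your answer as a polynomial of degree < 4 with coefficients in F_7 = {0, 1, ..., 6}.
a · b ≡ 2x^3 + 4x^2 + 5 (mod f(x))

Multiply in F_7[x]: a(x)·b(x) = (4x^3 + x^2)·(6x^3 + 2x^2 + 2x + 2) = 3x^6 + 3x^4 + 3x^3 + 2x^2. This has degree ≥ 4, so divide by f(x) over F_7: 3x^6 + 3x^4 + 3x^3 + 2x^2 = (3x^2 + 6x + 5)·(x^4 + 5x^3 + x^2 + 4x + 6) + (2x^3 + 4x^2 + 5). Hence a·b ≡ 2x^3 + 4x^2 + 5 (mod f). (F_7[x]/(f) is a field with 7^4 = 2401 elements since f is irreducible of degree 4.)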